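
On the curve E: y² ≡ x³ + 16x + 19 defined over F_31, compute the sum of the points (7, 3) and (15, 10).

(7, 3) + (15, 10). λ = (10 - 3)/(15 - 7) ≡ 7/8 mod 31. 8⁻¹ ≡ 4 (mod 31) since 8·4 = 32 ≡ 1, so λ ≡ 28.
  x = λ² - 7 - 15 = 784 - 22 ≡ 18; y = λ·(7 - 18) - 3 ≡ 30. → (18, 30)

(18, 30)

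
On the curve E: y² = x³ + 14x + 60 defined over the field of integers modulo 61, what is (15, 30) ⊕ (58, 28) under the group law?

(15, 30) + (58, 28). λ = (28 - 30)/(58 - 15) ≡ 59/43 mod 61. 43⁻¹ ≡ 44 (mod 61), so λ ≡ 34.
  x = λ² - 15 - 58 = 1156 - 73 ≡ 46; y = λ·(15 - 46) - 30 ≡ 14. → (46, 14)

(46, 14)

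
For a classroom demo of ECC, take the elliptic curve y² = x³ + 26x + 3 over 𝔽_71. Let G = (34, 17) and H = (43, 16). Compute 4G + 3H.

(3, 45)

First 4G:
Double-and-add on 4 = (100)₂. Start with G = (34, 17) for the leading 1-bit.
double: tangent at (34, 17): λ = (3·34² + 26)/(2·17) ≡ 15/34. 34⁻¹ ≡ 23 (mod 71), so λ ≡ 15·23 ≡ 61.
  x = λ² - 34 - 34 = 3721 - 68 ≡ 32; y = λ·(34 - 32) - 17 ≡ 34. → (32, 34)
double: tangent at (32, 34): λ = (3·32² + 26)/(2·34) ≡ 45/68. 68⁻¹ ≡ 47 (mod 71), so λ ≡ 45·47 ≡ 56.
  x = λ² - 32 - 32 = 3136 - 64 ≡ 19; y = λ·(32 - 19) - 34 ≡ 55. → (19, 55)
4G = (19, 55).
Next 3H:
Repeated addition: build up to 3H.
2H: tangent at (43, 16): λ = (3·43² + 26)/(2·16) ≡ 35/32. 32⁻¹ ≡ 20 (mod 71), so λ ≡ 35·20 ≡ 61.
  x = λ² - 43 - 43 = 3721 - 86 ≡ 14; y = λ·(43 - 14) - 16 ≡ 49. → (14, 49)
3H: (14, 49) + (43, 16). λ = (16 - 49)/(43 - 14) ≡ 38/29 mod 71. 29⁻¹ ≡ 49 (mod 71) since 29·49 = 1421 ≡ 1, so λ ≡ 16.
  x = λ² - 14 - 43 = 256 - 57 ≡ 57; y = λ·(14 - 57) - 49 ≡ 44. → (57, 44)
3H = (57, 44).
Finally 4G + 3H:
(19, 55) + (57, 44). λ = (44 - 55)/(57 - 19) ≡ 60/38 mod 71. 38⁻¹ ≡ 43 (mod 71) since 38·43 = 1634 ≡ 1, so λ ≡ 24.
  x = λ² - 19 - 57 = 576 - 76 ≡ 3; y = λ·(19 - 3) - 55 ≡ 45. → (3, 45)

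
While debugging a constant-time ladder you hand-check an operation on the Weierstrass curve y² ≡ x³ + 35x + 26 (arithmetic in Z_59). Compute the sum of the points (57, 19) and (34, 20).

(57, 19) + (34, 20). λ = (20 - 19)/(34 - 57) ≡ 1/36 mod 59. 36⁻¹ ≡ 41 (mod 59), so λ ≡ 41.
  x = λ² - 57 - 34 = 1681 - 91 ≡ 56; y = λ·(57 - 56) - 19 ≡ 22. → (56, 22)

(56, 22)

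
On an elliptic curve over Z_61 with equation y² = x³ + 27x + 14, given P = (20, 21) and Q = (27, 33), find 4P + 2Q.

First 4P:
Double-and-add on 4 = (100)₂. Start with P = (20, 21) for the leading 1-bit.
double: tangent at (20, 21): λ = (3·20² + 27)/(2·21) ≡ 7/42. 42⁻¹ ≡ 16 (mod 61) since 42·16 = 672 ≡ 1, so λ ≡ 7·16 ≡ 51.
  x = λ² - 20 - 20 = 2601 - 40 ≡ 60; y = λ·(20 - 60) - 21 ≡ 13. → (60, 13)
double: tangent at (60, 13): λ = (3·60² + 27)/(2·13) ≡ 30/26. 26⁻¹ ≡ 54 (mod 61) since 26·54 = 1404 ≡ 1, so λ ≡ 30·54 ≡ 34.
  x = λ² - 60 - 60 = 1156 - 120 ≡ 60; y = λ·(60 - 60) - 13 ≡ 48. → (60, 48)
4P = (60, 48).
Next 2Q:
Repeated addition: build up to 2Q.
2Q: tangent at (27, 33): λ = (3·27² + 27)/(2·33) ≡ 18/5. 5⁻¹ ≡ 49 (mod 61), so λ ≡ 18·49 ≡ 28.
  x = λ² - 27 - 27 = 784 - 54 ≡ 59; y = λ·(27 - 59) - 33 ≡ 47. → (59, 47)
2Q = (59, 47).
Finally 4P + 2Q:
(60, 48) + (59, 47). λ = (47 - 48)/(59 - 60) ≡ 60/60 mod 61. 60⁻¹ ≡ 60 (mod 61) since 60·60 = 3600 ≡ 1, so λ ≡ 1.
  x = λ² - 60 - 59 = 1 - 119 ≡ 4; y = λ·(60 - 4) - 48 ≡ 8. → (4, 8)

(4, 8)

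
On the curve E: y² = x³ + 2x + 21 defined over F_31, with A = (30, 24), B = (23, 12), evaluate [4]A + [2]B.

(22, 7)

First 4A:
Double-and-add on 4 = (100)₂. Start with A = (30, 24) for the leading 1-bit.
double: tangent at (30, 24): λ = (3·30² + 2)/(2·24) ≡ 5/17. 17⁻¹ ≡ 11 (mod 31), so λ ≡ 5·11 ≡ 24.
  x = λ² - 30 - 30 = 576 - 60 ≡ 20; y = λ·(30 - 20) - 24 ≡ 30. → (20, 30)
double: tangent at (20, 30): λ = (3·20² + 2)/(2·30) ≡ 24/29. 29⁻¹ ≡ 15 (mod 31), so λ ≡ 24·15 ≡ 19.
  x = λ² - 20 - 20 = 361 - 40 ≡ 11; y = λ·(20 - 11) - 30 ≡ 17. → (11, 17)
4A = (11, 17).
Next 2B:
Repeated addition: build up to 2B.
2B: tangent at (23, 12): λ = (3·23² + 2)/(2·12) ≡ 8/24. 24⁻¹ ≡ 22 (mod 31), so λ ≡ 8·22 ≡ 21.
  x = λ² - 23 - 23 = 441 - 46 ≡ 23; y = λ·(23 - 23) - 12 ≡ 19. → (23, 19)
2B = (23, 19).
Finally 4A + 2B:
(11, 17) + (23, 19). λ = (19 - 17)/(23 - 11) ≡ 2/12 mod 31. 12⁻¹ ≡ 13 (mod 31), so λ ≡ 26.
  x = λ² - 11 - 23 = 676 - 34 ≡ 22; y = λ·(11 - 22) - 17 ≡ 7. → (22, 7)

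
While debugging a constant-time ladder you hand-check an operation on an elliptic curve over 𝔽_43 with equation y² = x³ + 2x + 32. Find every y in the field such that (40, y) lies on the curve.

x³ + 2x + 32 = 64112 ≡ 42 (mod 43).
42 is a non-residue mod 43; no y exists.

none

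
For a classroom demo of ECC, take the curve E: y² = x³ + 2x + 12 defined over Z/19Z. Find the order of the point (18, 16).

3

2P: tangent at (18, 16): λ = (3·18² + 2)/(2·16) ≡ 5/13. 13⁻¹ ≡ 3 (mod 19), so λ ≡ 5·3 ≡ 15.
  x = λ² - 18 - 18 = 225 - 36 ≡ 18; y = λ·(18 - 18) - 16 ≡ 3. → (18, 3)
3P: (18, 3) + (18, 16): same x and y₁ ≡ -y₂, so the sum is O.
3P = O, so the order is 3.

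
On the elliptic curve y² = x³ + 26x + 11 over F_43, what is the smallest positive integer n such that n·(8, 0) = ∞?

2P: (8, 0) + (8, 0): same x and y₁ ≡ -y₂, so the sum is ∞.
2P = ∞, so the order is 2.

2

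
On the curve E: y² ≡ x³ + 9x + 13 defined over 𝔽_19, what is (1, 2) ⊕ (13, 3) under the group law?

(12, 5)

(1, 2) + (13, 3). λ = (3 - 2)/(13 - 1) ≡ 1/12 mod 19. 12⁻¹ ≡ 8 (mod 19), so λ ≡ 8.
  x = λ² - 1 - 13 = 64 - 14 ≡ 12; y = λ·(1 - 12) - 2 ≡ 5. → (12, 5)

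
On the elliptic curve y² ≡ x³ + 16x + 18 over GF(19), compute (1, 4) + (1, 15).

The two points share x = 1 and their y-coordinates satisfy 4 + 15 ≡ 0 (mod 19), so they are inverses. Their sum is ∞.

O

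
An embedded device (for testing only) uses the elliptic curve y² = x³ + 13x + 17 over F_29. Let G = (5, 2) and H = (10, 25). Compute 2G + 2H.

First 2G:
Repeated addition: build up to 2G.
2G: tangent at (5, 2): λ = (3·5² + 13)/(2·2) ≡ 1/4. 4⁻¹ ≡ 22 (mod 29), so λ ≡ 1·22 ≡ 22.
  x = λ² - 5 - 5 = 484 - 10 ≡ 10; y = λ·(5 - 10) - 2 ≡ 4. → (10, 4)
2G = (10, 4).
Next 2H:
Repeated addition: build up to 2H.
2H: tangent at (10, 25): λ = (3·10² + 13)/(2·25) ≡ 23/21. 21⁻¹ ≡ 18 (mod 29), so λ ≡ 23·18 ≡ 8.
  x = λ² - 10 - 10 = 64 - 20 ≡ 15; y = λ·(10 - 15) - 25 ≡ 22. → (15, 22)
2H = (15, 22).
Finally 2G + 2H:
(10, 4) + (15, 22). λ = (22 - 4)/(15 - 10) ≡ 18/5 mod 29. 5⁻¹ ≡ 6 (mod 29), so λ ≡ 21.
  x = λ² - 10 - 15 = 441 - 25 ≡ 10; y = λ·(10 - 10) - 4 ≡ 25. → (10, 25)

(10, 25)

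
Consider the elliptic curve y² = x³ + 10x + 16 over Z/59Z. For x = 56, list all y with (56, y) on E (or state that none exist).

x³ + 10x + 16 = 176192 ≡ 18 (mod 59).
18 is a non-residue mod 59; no y exists.

none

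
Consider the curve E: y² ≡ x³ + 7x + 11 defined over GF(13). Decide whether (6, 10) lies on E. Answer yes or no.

yes

y² = 10² ≡ 9; x³ + 7x + 11 = 269 ≡ 9 (mod 13). 9 = 9.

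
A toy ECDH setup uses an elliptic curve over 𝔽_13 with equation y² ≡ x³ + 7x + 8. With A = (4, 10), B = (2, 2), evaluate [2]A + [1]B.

First 2A:
Repeated addition: build up to 2A.
2A: tangent at (4, 10): λ = (3·4² + 7)/(2·10) ≡ 3/7. 7⁻¹ ≡ 2 (mod 13), so λ ≡ 3·2 ≡ 6.
  x = λ² - 4 - 4 = 36 - 8 ≡ 2; y = λ·(4 - 2) - 10 ≡ 2. → (2, 2)
2A = (2, 2).
Finally 2A + B:
tangent at (2, 2): λ = (3·2² + 7)/(2·2) ≡ 6/4. 4⁻¹ ≡ 10 (mod 13), so λ ≡ 6·10 ≡ 8.
  x = λ² - 2 - 2 = 64 - 4 ≡ 8; y = λ·(2 - 8) - 2 ≡ 2. → (8, 2)

(8, 2)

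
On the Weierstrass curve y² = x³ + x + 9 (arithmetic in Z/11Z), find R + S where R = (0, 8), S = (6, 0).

(0, 8) + (6, 0). λ = (0 - 8)/(6 - 0) ≡ 3/6 mod 11. 6⁻¹ ≡ 2 (mod 11), so λ ≡ 6.
  x = λ² - 0 - 6 = 36 - 6 ≡ 8; y = λ·(0 - 8) - 8 ≡ 10. → (8, 10)

(8, 10)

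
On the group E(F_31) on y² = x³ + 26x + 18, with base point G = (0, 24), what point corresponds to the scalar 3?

Repeated addition: build up to 3G.
2G: tangent at (0, 24): λ = (3·0² + 26)/(2·24) ≡ 26/17. 17⁻¹ ≡ 11 (mod 31) since 17·11 = 187 ≡ 1, so λ ≡ 26·11 ≡ 7.
  x = λ² - 0 - 0 = 49 - 0 ≡ 18; y = λ·(0 - 18) - 24 ≡ 5. → (18, 5)
3G: (18, 5) + (0, 24). λ = (24 - 5)/(0 - 18) ≡ 19/13 mod 31. 13⁻¹ ≡ 12 (mod 31) since 13·12 = 156 ≡ 1, so λ ≡ 11.
  x = λ² - 18 - 0 = 121 - 18 ≡ 10; y = λ·(18 - 10) - 5 ≡ 21. → (10, 21)

(10, 21)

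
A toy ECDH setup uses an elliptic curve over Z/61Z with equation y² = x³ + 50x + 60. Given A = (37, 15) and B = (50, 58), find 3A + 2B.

First 3A:
Repeated addition: build up to 3A.
2A: tangent at (37, 15): λ = (3·37² + 50)/(2·15) ≡ 9/30. 30⁻¹ ≡ 59 (mod 61), so λ ≡ 9·59 ≡ 43.
  x = λ² - 37 - 37 = 1849 - 74 ≡ 6; y = λ·(37 - 6) - 15 ≡ 37. → (6, 37)
3A: (6, 37) + (37, 15). λ = (15 - 37)/(37 - 6) ≡ 39/31 mod 61. 31⁻¹ ≡ 2 (mod 61), so λ ≡ 17.
  x = λ² - 6 - 37 = 289 - 43 ≡ 2; y = λ·(6 - 2) - 37 ≡ 31. → (2, 31)
3A = (2, 31).
Next 2B:
Repeated addition: build up to 2B.
2B: tangent at (50, 58): λ = (3·50² + 50)/(2·58) ≡ 47/55. 55⁻¹ ≡ 10 (mod 61), so λ ≡ 47·10 ≡ 43.
  x = λ² - 50 - 50 = 1849 - 100 ≡ 41; y = λ·(50 - 41) - 58 ≡ 24. → (41, 24)
2B = (41, 24).
Finally 3A + 2B:
(2, 31) + (41, 24). λ = (24 - 31)/(41 - 2) ≡ 54/39 mod 61. 39⁻¹ ≡ 36 (mod 61) since 39·36 = 1404 ≡ 1, so λ ≡ 53.
  x = λ² - 2 - 41 = 2809 - 43 ≡ 21; y = λ·(2 - 21) - 31 ≡ 60. → (21, 60)

(21, 60)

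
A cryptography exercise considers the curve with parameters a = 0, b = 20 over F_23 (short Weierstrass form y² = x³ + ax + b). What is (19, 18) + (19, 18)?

tangent at (19, 18): λ = (3·19² + 0)/(2·18) ≡ 2/13. 13⁻¹ ≡ 16 (mod 23), so λ ≡ 2·16 ≡ 9.
  x = λ² - 19 - 19 = 81 - 38 ≡ 20; y = λ·(19 - 20) - 18 ≡ 19. → (20, 19)

(20, 19)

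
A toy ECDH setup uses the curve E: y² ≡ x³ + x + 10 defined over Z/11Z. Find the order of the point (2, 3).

5

2P: tangent at (2, 3): λ = (3·2² + 1)/(2·3) ≡ 2/6. 6⁻¹ ≡ 2 (mod 11) since 6·2 = 12 ≡ 1, so λ ≡ 2·2 ≡ 4.
  x = λ² - 2 - 2 = 16 - 4 ≡ 1; y = λ·(2 - 1) - 3 ≡ 1. → (1, 1)
3P: (1, 1) + (2, 3). λ = (3 - 1)/(2 - 1) ≡ 2/1 mod 11. 1⁻¹ ≡ 1 (mod 11), so λ ≡ 2.
  x = λ² - 1 - 2 = 4 - 3 ≡ 1; y = λ·(1 - 1) - 1 ≡ 10. → (1, 10)
4P: (1, 10) + (2, 3). λ = (3 - 10)/(2 - 1) ≡ 4/1 mod 11. 1⁻¹ ≡ 1 (mod 11) since 1·1 = 1 ≡ 1, so λ ≡ 4.
  x = λ² - 1 - 2 = 16 - 3 ≡ 2; y = λ·(1 - 2) - 10 ≡ 8. → (2, 8)
5P: (2, 8) + (2, 3): same x and y₁ ≡ -y₂, so the sum is O.
5P = O, so the order is 5.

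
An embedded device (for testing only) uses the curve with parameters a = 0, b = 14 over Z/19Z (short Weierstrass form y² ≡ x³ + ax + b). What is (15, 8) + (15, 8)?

(17, 5)

tangent at (15, 8): λ = (3·15² + 0)/(2·8) ≡ 10/16. 16⁻¹ ≡ 6 (mod 19), so λ ≡ 10·6 ≡ 3.
  x = λ² - 15 - 15 = 9 - 30 ≡ 17; y = λ·(15 - 17) - 8 ≡ 5. → (17, 5)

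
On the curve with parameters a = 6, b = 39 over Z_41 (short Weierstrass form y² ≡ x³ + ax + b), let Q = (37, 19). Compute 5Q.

Double-and-add on 5 = (101)₂. Start with Q = (37, 19) for the leading 1-bit.
double: tangent at (37, 19): λ = (3·37² + 6)/(2·19) ≡ 13/38. 38⁻¹ ≡ 27 (mod 41), so λ ≡ 13·27 ≡ 23.
  x = λ² - 37 - 37 = 529 - 74 ≡ 4; y = λ·(37 - 4) - 19 ≡ 2. → (4, 2)
double: tangent at (4, 2): λ = (3·4² + 6)/(2·2) ≡ 13/4. 4⁻¹ ≡ 31 (mod 41), so λ ≡ 13·31 ≡ 34.
  x = λ² - 4 - 4 = 1156 - 8 ≡ 0; y = λ·(4 - 0) - 2 ≡ 11. → (0, 11)
add Q: (0, 11) + (37, 19). λ = (19 - 11)/(37 - 0) ≡ 8/37 mod 41. 37⁻¹ ≡ 10 (mod 41), so λ ≡ 39.
  x = λ² - 0 - 37 = 1521 - 37 ≡ 8; y = λ·(0 - 8) - 11 ≡ 5. → (8, 5)

(8, 5)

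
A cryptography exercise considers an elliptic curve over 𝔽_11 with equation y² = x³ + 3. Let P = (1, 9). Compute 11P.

(1, 2)

Repeated addition: build up to 11P.
2P: tangent at (1, 9): λ = (3·1² + 0)/(2·9) ≡ 3/7. 7⁻¹ ≡ 8 (mod 11) since 7·8 = 56 ≡ 1, so λ ≡ 3·8 ≡ 2.
  x = λ² - 1 - 1 = 4 - 2 ≡ 2; y = λ·(1 - 2) - 9 ≡ 0. → (2, 0)
3P: (2, 0) + (1, 9). λ = (9 - 0)/(1 - 2) ≡ 9/10 mod 11. 10⁻¹ ≡ 10 (mod 11), so λ ≡ 2.
  x = λ² - 2 - 1 = 4 - 3 ≡ 1; y = λ·(2 - 1) - 0 ≡ 2. → (1, 2)
4P: (1, 2) + (1, 9): same x and y₁ ≡ -y₂, so the sum is 𝒪.
5P: 𝒪 + (1, 9) = (1, 9) (identity).
6P: tangent at (1, 9): λ = (3·1² + 0)/(2·9) ≡ 3/7. 7⁻¹ ≡ 8 (mod 11), so λ ≡ 3·8 ≡ 2.
  x = λ² - 1 - 1 = 4 - 2 ≡ 2; y = λ·(1 - 2) - 9 ≡ 0. → (2, 0)
7P: (2, 0) + (1, 9). λ = (9 - 0)/(1 - 2) ≡ 9/10 mod 11. 10⁻¹ ≡ 10 (mod 11), so λ ≡ 2.
  x = λ² - 2 - 1 = 4 - 3 ≡ 1; y = λ·(2 - 1) - 0 ≡ 2. → (1, 2)
8P: (1, 2) + (1, 9): same x and y₁ ≡ -y₂, so the sum is 𝒪.
9P: 𝒪 + (1, 9) = (1, 9) (identity).
10P: tangent at (1, 9): λ = (3·1² + 0)/(2·9) ≡ 3/7. 7⁻¹ ≡ 8 (mod 11), so λ ≡ 3·8 ≡ 2.
  x = λ² - 1 - 1 = 4 - 2 ≡ 2; y = λ·(1 - 2) - 9 ≡ 0. → (2, 0)
11P: (2, 0) + (1, 9). λ = (9 - 0)/(1 - 2) ≡ 9/10 mod 11. 10⁻¹ ≡ 10 (mod 11), so λ ≡ 2.
  x = λ² - 2 - 1 = 4 - 3 ≡ 1; y = λ·(2 - 1) - 0 ≡ 2. → (1, 2)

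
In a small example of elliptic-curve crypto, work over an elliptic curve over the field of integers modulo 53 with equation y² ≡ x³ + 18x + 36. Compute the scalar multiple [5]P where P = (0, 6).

Double-and-add on 5 = (101)₂. Start with P = (0, 6) for the leading 1-bit.
double: tangent at (0, 6): λ = (3·0² + 18)/(2·6) ≡ 18/12. 12⁻¹ ≡ 31 (mod 53), so λ ≡ 18·31 ≡ 28.
  x = λ² - 0 - 0 = 784 - 0 ≡ 42; y = λ·(0 - 42) - 6 ≡ 37. → (42, 37)
double: tangent at (42, 37): λ = (3·42² + 18)/(2·37) ≡ 10/21. 21⁻¹ ≡ 48 (mod 53), so λ ≡ 10·48 ≡ 3.
  x = λ² - 42 - 42 = 9 - 84 ≡ 31; y = λ·(42 - 31) - 37 ≡ 49. → (31, 49)
add P: (31, 49) + (0, 6). λ = (6 - 49)/(0 - 31) ≡ 10/22 mod 53. 22⁻¹ ≡ 41 (mod 53), so λ ≡ 39.
  x = λ² - 31 - 0 = 1521 - 31 ≡ 6; y = λ·(31 - 6) - 49 ≡ 25. → (6, 25)

(6, 25)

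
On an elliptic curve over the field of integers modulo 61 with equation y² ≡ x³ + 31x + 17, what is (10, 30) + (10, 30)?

tangent at (10, 30): λ = (3·10² + 31)/(2·30) ≡ 26/60. 60⁻¹ ≡ 60 (mod 61), so λ ≡ 26·60 ≡ 35.
  x = λ² - 10 - 10 = 1225 - 20 ≡ 46; y = λ·(10 - 46) - 30 ≡ 52. → (46, 52)

(46, 52)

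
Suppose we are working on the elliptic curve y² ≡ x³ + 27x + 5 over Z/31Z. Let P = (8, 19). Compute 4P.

Repeated addition: build up to 4P.
2P: tangent at (8, 19): λ = (3·8² + 27)/(2·19) ≡ 2/7. 7⁻¹ ≡ 9 (mod 31), so λ ≡ 2·9 ≡ 18.
  x = λ² - 8 - 8 = 324 - 16 ≡ 29; y = λ·(8 - 29) - 19 ≡ 6. → (29, 6)
3P: (29, 6) + (8, 19). λ = (19 - 6)/(8 - 29) ≡ 13/10 mod 31. 10⁻¹ ≡ 28 (mod 31), so λ ≡ 23.
  x = λ² - 29 - 8 = 529 - 37 ≡ 27; y = λ·(29 - 27) - 6 ≡ 9. → (27, 9)
4P: (27, 9) + (8, 19). λ = (19 - 9)/(8 - 27) ≡ 10/12 mod 31. 12⁻¹ ≡ 13 (mod 31), so λ ≡ 6.
  x = λ² - 27 - 8 = 36 - 35 ≡ 1; y = λ·(27 - 1) - 9 ≡ 23. → (1, 23)

(1, 23)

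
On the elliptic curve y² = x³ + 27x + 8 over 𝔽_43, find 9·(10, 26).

(15, 2)

Write P = (10, 26).
Double-and-add on 9 = (1001)₂. Start with P = (10, 26) for the leading 1-bit.
double: tangent at (10, 26): λ = (3·10² + 27)/(2·26) ≡ 26/9. 9⁻¹ ≡ 24 (mod 43), so λ ≡ 26·24 ≡ 22.
  x = λ² - 10 - 10 = 484 - 20 ≡ 34; y = λ·(10 - 34) - 26 ≡ 5. → (34, 5)
double: tangent at (34, 5): λ = (3·34² + 27)/(2·5) ≡ 12/10. 10⁻¹ ≡ 13 (mod 43), so λ ≡ 12·13 ≡ 27.
  x = λ² - 34 - 34 = 729 - 68 ≡ 16; y = λ·(34 - 16) - 5 ≡ 8. → (16, 8)
double: tangent at (16, 8): λ = (3·16² + 27)/(2·8) ≡ 21/16. 16⁻¹ ≡ 35 (mod 43) since 16·35 = 560 ≡ 1, so λ ≡ 21·35 ≡ 4.
  x = λ² - 16 - 16 = 16 - 32 ≡ 27; y = λ·(16 - 27) - 8 ≡ 34. → (27, 34)
add P: (27, 34) + (10, 26). λ = (26 - 34)/(10 - 27) ≡ 35/26 mod 43. 26⁻¹ ≡ 5 (mod 43), so λ ≡ 3.
  x = λ² - 27 - 10 = 9 - 37 ≡ 15; y = λ·(27 - 15) - 34 ≡ 2. → (15, 2)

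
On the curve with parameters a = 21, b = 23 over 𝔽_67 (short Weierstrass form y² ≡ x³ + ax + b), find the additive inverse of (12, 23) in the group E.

(12, 44)

-(12, 23) = (12, -23 mod 67) = (12, 44).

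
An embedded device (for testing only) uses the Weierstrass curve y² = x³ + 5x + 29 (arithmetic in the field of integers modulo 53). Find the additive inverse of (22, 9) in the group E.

(22, 44)

-(22, 9) = (22, -9 mod 53) = (22, 44).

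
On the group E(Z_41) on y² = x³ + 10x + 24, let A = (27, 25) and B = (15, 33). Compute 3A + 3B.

(9, 8)

First 3A:
Repeated addition: build up to 3A.
2A: tangent at (27, 25): λ = (3·27² + 10)/(2·25) ≡ 24/9. 9⁻¹ ≡ 32 (mod 41), so λ ≡ 24·32 ≡ 30.
  x = λ² - 27 - 27 = 900 - 54 ≡ 26; y = λ·(27 - 26) - 25 ≡ 5. → (26, 5)
3A: (26, 5) + (27, 25). λ = (25 - 5)/(27 - 26) ≡ 20/1 mod 41. 1⁻¹ ≡ 1 (mod 41) since 1·1 = 1 ≡ 1, so λ ≡ 20.
  x = λ² - 26 - 27 = 400 - 53 ≡ 19; y = λ·(26 - 19) - 5 ≡ 12. → (19, 12)
3A = (19, 12).
Next 3B:
Repeated addition: build up to 3B.
2B: tangent at (15, 33): λ = (3·15² + 10)/(2·33) ≡ 29/25. 25⁻¹ ≡ 23 (mod 41), so λ ≡ 29·23 ≡ 11.
  x = λ² - 15 - 15 = 121 - 30 ≡ 9; y = λ·(15 - 9) - 33 ≡ 33. → (9, 33)
3B: (9, 33) + (15, 33). λ = (33 - 33)/(15 - 9) ≡ 0/6 mod 41. 6⁻¹ ≡ 7 (mod 41) since 6·7 = 42 ≡ 1, so λ ≡ 0.
  x = λ² - 9 - 15 = 0 - 24 ≡ 17; y = λ·(9 - 17) - 33 ≡ 8. → (17, 8)
3B = (17, 8).
Finally 3A + 3B:
(19, 12) + (17, 8). λ = (8 - 12)/(17 - 19) ≡ 37/39 mod 41. 39⁻¹ ≡ 20 (mod 41), so λ ≡ 2.
  x = λ² - 19 - 17 = 4 - 36 ≡ 9; y = λ·(19 - 9) - 12 ≡ 8. → (9, 8)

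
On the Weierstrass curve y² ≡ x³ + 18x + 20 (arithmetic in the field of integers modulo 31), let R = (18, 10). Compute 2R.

(4, 1)

tangent at (18, 10): λ = (3·18² + 18)/(2·10) ≡ 29/20. 20⁻¹ ≡ 14 (mod 31) since 20·14 = 280 ≡ 1, so λ ≡ 29·14 ≡ 3.
  x = λ² - 18 - 18 = 9 - 36 ≡ 4; y = λ·(18 - 4) - 10 ≡ 1. → (4, 1)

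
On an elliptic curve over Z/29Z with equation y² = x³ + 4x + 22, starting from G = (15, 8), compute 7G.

Repeated addition: build up to 7G.
2G: tangent at (15, 8): λ = (3·15² + 4)/(2·8) ≡ 12/16. 16⁻¹ ≡ 20 (mod 29), so λ ≡ 12·20 ≡ 8.
  x = λ² - 15 - 15 = 64 - 30 ≡ 5; y = λ·(15 - 5) - 8 ≡ 14. → (5, 14)
3G: (5, 14) + (15, 8). λ = (8 - 14)/(15 - 5) ≡ 23/10 mod 29. 10⁻¹ ≡ 3 (mod 29), so λ ≡ 11.
  x = λ² - 5 - 15 = 121 - 20 ≡ 14; y = λ·(5 - 14) - 14 ≡ 3. → (14, 3)
4G: (14, 3) + (15, 8). λ = (8 - 3)/(15 - 14) ≡ 5/1 mod 29. 1⁻¹ ≡ 1 (mod 29), so λ ≡ 5.
  x = λ² - 14 - 15 = 25 - 29 ≡ 25; y = λ·(14 - 25) - 3 ≡ 0. → (25, 0)
5G: (25, 0) + (15, 8). λ = (8 - 0)/(15 - 25) ≡ 8/19 mod 29. 19⁻¹ ≡ 26 (mod 29) since 19·26 = 494 ≡ 1, so λ ≡ 5.
  x = λ² - 25 - 15 = 25 - 40 ≡ 14; y = λ·(25 - 14) - 0 ≡ 26. → (14, 26)
6G: (14, 26) + (15, 8). λ = (8 - 26)/(15 - 14) ≡ 11/1 mod 29. 1⁻¹ ≡ 1 (mod 29), so λ ≡ 11.
  x = λ² - 14 - 15 = 121 - 29 ≡ 5; y = λ·(14 - 5) - 26 ≡ 15. → (5, 15)
7G: (5, 15) + (15, 8). λ = (8 - 15)/(15 - 5) ≡ 22/10 mod 29. 10⁻¹ ≡ 3 (mod 29) since 10·3 = 30 ≡ 1, so λ ≡ 8.
  x = λ² - 5 - 15 = 64 - 20 ≡ 15; y = λ·(5 - 15) - 15 ≡ 21. → (15, 21)

(15, 21)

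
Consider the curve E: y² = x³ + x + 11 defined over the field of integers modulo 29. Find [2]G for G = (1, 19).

tangent at (1, 19): λ = (3·1² + 1)/(2·19) ≡ 4/9. 9⁻¹ ≡ 13 (mod 29), so λ ≡ 4·13 ≡ 23.
  x = λ² - 1 - 1 = 529 - 2 ≡ 5; y = λ·(1 - 5) - 19 ≡ 5. → (5, 5)

(5, 5)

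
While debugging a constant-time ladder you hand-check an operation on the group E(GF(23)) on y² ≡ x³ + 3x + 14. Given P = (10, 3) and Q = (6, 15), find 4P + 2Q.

(10, 20)

First 4P:
Double-and-add on 4 = (100)₂. Start with P = (10, 3) for the leading 1-bit.
double: tangent at (10, 3): λ = (3·10² + 3)/(2·3) ≡ 4/6. 6⁻¹ ≡ 4 (mod 23), so λ ≡ 4·4 ≡ 16.
  x = λ² - 10 - 10 = 256 - 20 ≡ 6; y = λ·(10 - 6) - 3 ≡ 15. → (6, 15)
double: tangent at (6, 15): λ = (3·6² + 3)/(2·15) ≡ 19/7. 7⁻¹ ≡ 10 (mod 23) since 7·10 = 70 ≡ 1, so λ ≡ 19·10 ≡ 6.
  x = λ² - 6 - 6 = 36 - 12 ≡ 1; y = λ·(6 - 1) - 15 ≡ 15. → (1, 15)
4P = (1, 15).
Next 2Q:
Repeated addition: build up to 2Q.
2Q: tangent at (6, 15): λ = (3·6² + 3)/(2·15) ≡ 19/7. 7⁻¹ ≡ 10 (mod 23) since 7·10 = 70 ≡ 1, so λ ≡ 19·10 ≡ 6.
  x = λ² - 6 - 6 = 36 - 12 ≡ 1; y = λ·(6 - 1) - 15 ≡ 15. → (1, 15)
2Q = (1, 15).
Finally 4P + 2Q:
tangent at (1, 15): λ = (3·1² + 3)/(2·15) ≡ 6/7. 7⁻¹ ≡ 10 (mod 23), so λ ≡ 6·10 ≡ 14.
  x = λ² - 1 - 1 = 196 - 2 ≡ 10; y = λ·(1 - 10) - 15 ≡ 20. → (10, 20)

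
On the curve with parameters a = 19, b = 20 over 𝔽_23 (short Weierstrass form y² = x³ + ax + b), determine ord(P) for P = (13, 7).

4

2P: tangent at (13, 7): λ = (3·13² + 19)/(2·7) ≡ 20/14. 14⁻¹ ≡ 5 (mod 23), so λ ≡ 20·5 ≡ 8.
  x = λ² - 13 - 13 = 64 - 26 ≡ 15; y = λ·(13 - 15) - 7 ≡ 0. → (15, 0)
3P: (15, 0) + (13, 7). λ = (7 - 0)/(13 - 15) ≡ 7/21 mod 23. 21⁻¹ ≡ 11 (mod 23) since 21·11 = 231 ≡ 1, so λ ≡ 8.
  x = λ² - 15 - 13 = 64 - 28 ≡ 13; y = λ·(15 - 13) - 0 ≡ 16. → (13, 16)
4P: (13, 16) + (13, 7): same x and y₁ ≡ -y₂, so the sum is O.
4P = O, so the order is 4.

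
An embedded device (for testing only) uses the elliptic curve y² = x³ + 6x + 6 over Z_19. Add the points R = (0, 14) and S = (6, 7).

(17, 9)

(0, 14) + (6, 7). λ = (7 - 14)/(6 - 0) ≡ 12/6 mod 19. 6⁻¹ ≡ 16 (mod 19) since 6·16 = 96 ≡ 1, so λ ≡ 2.
  x = λ² - 0 - 6 = 4 - 6 ≡ 17; y = λ·(0 - 17) - 14 ≡ 9. → (17, 9)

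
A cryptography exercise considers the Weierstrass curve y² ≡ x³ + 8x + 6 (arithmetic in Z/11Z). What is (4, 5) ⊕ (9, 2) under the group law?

(1, 2)

(4, 5) + (9, 2). λ = (2 - 5)/(9 - 4) ≡ 8/5 mod 11. 5⁻¹ ≡ 9 (mod 11), so λ ≡ 6.
  x = λ² - 4 - 9 = 36 - 13 ≡ 1; y = λ·(4 - 1) - 5 ≡ 2. → (1, 2)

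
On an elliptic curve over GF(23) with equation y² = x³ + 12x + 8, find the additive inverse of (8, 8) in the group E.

-(8, 8) = (8, -8 mod 23) = (8, 15).

(8, 15)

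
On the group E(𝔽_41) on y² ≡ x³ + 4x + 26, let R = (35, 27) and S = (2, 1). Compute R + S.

(12, 11)

(35, 27) + (2, 1). λ = (1 - 27)/(2 - 35) ≡ 15/8 mod 41. 8⁻¹ ≡ 36 (mod 41) since 8·36 = 288 ≡ 1, so λ ≡ 7.
  x = λ² - 35 - 2 = 49 - 37 ≡ 12; y = λ·(35 - 12) - 27 ≡ 11. → (12, 11)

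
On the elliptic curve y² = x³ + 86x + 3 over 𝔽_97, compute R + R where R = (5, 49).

(12, 85)

tangent at (5, 49): λ = (3·5² + 86)/(2·49) ≡ 64/1. 1⁻¹ ≡ 1 (mod 97) since 1·1 = 1 ≡ 1, so λ ≡ 64·1 ≡ 64.
  x = λ² - 5 - 5 = 4096 - 10 ≡ 12; y = λ·(5 - 12) - 49 ≡ 85. → (12, 85)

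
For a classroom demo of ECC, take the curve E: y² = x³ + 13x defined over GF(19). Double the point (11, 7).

(6, 16)

tangent at (11, 7): λ = (3·11² + 13)/(2·7) ≡ 15/14. 14⁻¹ ≡ 15 (mod 19), so λ ≡ 15·15 ≡ 16.
  x = λ² - 11 - 11 = 256 - 22 ≡ 6; y = λ·(11 - 6) - 7 ≡ 16. → (6, 16)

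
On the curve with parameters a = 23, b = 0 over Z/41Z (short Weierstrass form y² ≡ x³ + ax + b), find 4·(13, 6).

Write P = (13, 6).
Double-and-add on 4 = (100)₂. Start with P = (13, 6) for the leading 1-bit.
double: tangent at (13, 6): λ = (3·13² + 23)/(2·6) ≡ 38/12. 12⁻¹ ≡ 24 (mod 41), so λ ≡ 38·24 ≡ 10.
  x = λ² - 13 - 13 = 100 - 26 ≡ 33; y = λ·(13 - 33) - 6 ≡ 40. → (33, 40)
double: tangent at (33, 40): λ = (3·33² + 23)/(2·40) ≡ 10/39. 39⁻¹ ≡ 20 (mod 41), so λ ≡ 10·20 ≡ 36.
  x = λ² - 33 - 33 = 1296 - 66 ≡ 0; y = λ·(33 - 0) - 40 ≡ 0. → (0, 0)

(0, 0)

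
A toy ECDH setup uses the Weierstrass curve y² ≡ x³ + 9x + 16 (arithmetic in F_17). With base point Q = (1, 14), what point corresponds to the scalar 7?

Double-and-add on 7 = (111)₂. Start with Q = (1, 14) for the leading 1-bit.
double: tangent at (1, 14): λ = (3·1² + 9)/(2·14) ≡ 12/11. 11⁻¹ ≡ 14 (mod 17) since 11·14 = 154 ≡ 1, so λ ≡ 12·14 ≡ 15.
  x = λ² - 1 - 1 = 225 - 2 ≡ 2; y = λ·(1 - 2) - 14 ≡ 5. → (2, 5)
add Q: (2, 5) + (1, 14). λ = (14 - 5)/(1 - 2) ≡ 9/16 mod 17. 16⁻¹ ≡ 16 (mod 17), so λ ≡ 8.
  x = λ² - 2 - 1 = 64 - 3 ≡ 10; y = λ·(2 - 10) - 5 ≡ 16. → (10, 16)
double: tangent at (10, 16): λ = (3·10² + 9)/(2·16) ≡ 3/15. 15⁻¹ ≡ 8 (mod 17), so λ ≡ 3·8 ≡ 7.
  x = λ² - 10 - 10 = 49 - 20 ≡ 12; y = λ·(10 - 12) - 16 ≡ 4. → (12, 4)
add Q: (12, 4) + (1, 14). λ = (14 - 4)/(1 - 12) ≡ 10/6 mod 17. 6⁻¹ ≡ 3 (mod 17), so λ ≡ 13.
  x = λ² - 12 - 1 = 169 - 13 ≡ 3; y = λ·(12 - 3) - 4 ≡ 11. → (3, 11)

(3, 11)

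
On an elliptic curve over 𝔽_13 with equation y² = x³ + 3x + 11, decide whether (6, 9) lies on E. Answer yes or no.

no

y² = 9² ≡ 3; x³ + 3x + 11 = 245 ≡ 11 (mod 13). 3 ≠ 11.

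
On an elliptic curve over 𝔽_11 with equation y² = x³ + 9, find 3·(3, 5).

Write P = (3, 5).
Repeated addition: build up to 3P.
2P: tangent at (3, 5): λ = (3·3² + 0)/(2·5) ≡ 5/10. 10⁻¹ ≡ 10 (mod 11) since 10·10 = 100 ≡ 1, so λ ≡ 5·10 ≡ 6.
  x = λ² - 3 - 3 = 36 - 6 ≡ 8; y = λ·(3 - 8) - 5 ≡ 9. → (8, 9)
3P: (8, 9) + (3, 5). λ = (5 - 9)/(3 - 8) ≡ 7/6 mod 11. 6⁻¹ ≡ 2 (mod 11), so λ ≡ 3.
  x = λ² - 8 - 3 = 9 - 11 ≡ 9; y = λ·(8 - 9) - 9 ≡ 10. → (9, 10)

(9, 10)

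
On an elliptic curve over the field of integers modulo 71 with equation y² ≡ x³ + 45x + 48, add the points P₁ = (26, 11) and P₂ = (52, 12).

(41, 13)

(26, 11) + (52, 12). λ = (12 - 11)/(52 - 26) ≡ 1/26 mod 71. 26⁻¹ ≡ 41 (mod 71), so λ ≡ 41.
  x = λ² - 26 - 52 = 1681 - 78 ≡ 41; y = λ·(26 - 41) - 11 ≡ 13. → (41, 13)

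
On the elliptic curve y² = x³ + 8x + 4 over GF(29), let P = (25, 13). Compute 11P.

Double-and-add on 11 = (1011)₂. Start with P = (25, 13) for the leading 1-bit.
double: tangent at (25, 13): λ = (3·25² + 8)/(2·13) ≡ 27/26. 26⁻¹ ≡ 19 (mod 29), so λ ≡ 27·19 ≡ 20.
  x = λ² - 25 - 25 = 400 - 50 ≡ 2; y = λ·(25 - 2) - 13 ≡ 12. → (2, 12)
double: tangent at (2, 12): λ = (3·2² + 8)/(2·12) ≡ 20/24. 24⁻¹ ≡ 23 (mod 29), so λ ≡ 20·23 ≡ 25.
  x = λ² - 2 - 2 = 625 - 4 ≡ 12; y = λ·(2 - 12) - 12 ≡ 28. → (12, 28)
add P: (12, 28) + (25, 13). λ = (13 - 28)/(25 - 12) ≡ 14/13 mod 29. 13⁻¹ ≡ 9 (mod 29), so λ ≡ 10.
  x = λ² - 12 - 25 = 100 - 37 ≡ 5; y = λ·(12 - 5) - 28 ≡ 13. → (5, 13)
double: tangent at (5, 13): λ = (3·5² + 8)/(2·13) ≡ 25/26. 26⁻¹ ≡ 19 (mod 29) since 26·19 = 494 ≡ 1, so λ ≡ 25·19 ≡ 11.
  x = λ² - 5 - 5 = 121 - 10 ≡ 24; y = λ·(5 - 24) - 13 ≡ 10. → (24, 10)
add P: (24, 10) + (25, 13). λ = (13 - 10)/(25 - 24) ≡ 3/1 mod 29. 1⁻¹ ≡ 1 (mod 29), so λ ≡ 3.
  x = λ² - 24 - 25 = 9 - 49 ≡ 18; y = λ·(24 - 18) - 10 ≡ 8. → (18, 8)

(18, 8)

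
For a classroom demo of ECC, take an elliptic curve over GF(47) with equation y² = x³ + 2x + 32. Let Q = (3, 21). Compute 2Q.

(22, 14)

tangent at (3, 21): λ = (3·3² + 2)/(2·21) ≡ 29/42. 42⁻¹ ≡ 28 (mod 47) since 42·28 = 1176 ≡ 1, so λ ≡ 29·28 ≡ 13.
  x = λ² - 3 - 3 = 169 - 6 ≡ 22; y = λ·(3 - 22) - 21 ≡ 14. → (22, 14)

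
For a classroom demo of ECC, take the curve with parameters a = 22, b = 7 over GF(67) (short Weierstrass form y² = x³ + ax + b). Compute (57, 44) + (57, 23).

O

The two points share x = 57 and their y-coordinates satisfy 44 + 23 ≡ 0 (mod 67), so they are inverses. Their sum is 𝒪.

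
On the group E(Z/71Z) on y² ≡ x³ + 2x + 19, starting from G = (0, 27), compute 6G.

(25, 43)

Double-and-add on 6 = (110)₂. Start with G = (0, 27) for the leading 1-bit.
double: tangent at (0, 27): λ = (3·0² + 2)/(2·27) ≡ 2/54. 54⁻¹ ≡ 25 (mod 71), so λ ≡ 2·25 ≡ 50.
  x = λ² - 0 - 0 = 2500 - 0 ≡ 15; y = λ·(0 - 15) - 27 ≡ 4. → (15, 4)
add G: (15, 4) + (0, 27). λ = (27 - 4)/(0 - 15) ≡ 23/56 mod 71. 56⁻¹ ≡ 52 (mod 71) since 56·52 = 2912 ≡ 1, so λ ≡ 60.
  x = λ² - 15 - 0 = 3600 - 15 ≡ 35; y = λ·(15 - 35) - 4 ≡ 3. → (35, 3)
double: tangent at (35, 3): λ = (3·35² + 2)/(2·3) ≡ 56/6. 6⁻¹ ≡ 12 (mod 71), so λ ≡ 56·12 ≡ 33.
  x = λ² - 35 - 35 = 1089 - 70 ≡ 25; y = λ·(35 - 25) - 3 ≡ 43. → (25, 43)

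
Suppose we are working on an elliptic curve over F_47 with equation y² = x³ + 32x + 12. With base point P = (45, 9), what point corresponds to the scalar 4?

Repeated addition: build up to 4P.
2P: tangent at (45, 9): λ = (3·45² + 32)/(2·9) ≡ 44/18. 18⁻¹ ≡ 34 (mod 47), so λ ≡ 44·34 ≡ 39.
  x = λ² - 45 - 45 = 1521 - 90 ≡ 21; y = λ·(45 - 21) - 9 ≡ 34. → (21, 34)
3P: (21, 34) + (45, 9). λ = (9 - 34)/(45 - 21) ≡ 22/24 mod 47. 24⁻¹ ≡ 2 (mod 47) since 24·2 = 48 ≡ 1, so λ ≡ 44.
  x = λ² - 21 - 45 = 1936 - 66 ≡ 37; y = λ·(21 - 37) - 34 ≡ 14. → (37, 14)
4P: (37, 14) + (45, 9). λ = (9 - 14)/(45 - 37) ≡ 42/8 mod 47. 8⁻¹ ≡ 6 (mod 47) since 8·6 = 48 ≡ 1, so λ ≡ 17.
  x = λ² - 37 - 45 = 289 - 82 ≡ 19; y = λ·(37 - 19) - 14 ≡ 10. → (19, 10)

(19, 10)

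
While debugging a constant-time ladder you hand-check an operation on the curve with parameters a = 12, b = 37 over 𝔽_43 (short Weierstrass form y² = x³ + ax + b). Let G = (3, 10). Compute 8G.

(3, 33)

Repeated addition: build up to 8G.
2G: tangent at (3, 10): λ = (3·3² + 12)/(2·10) ≡ 39/20. 20⁻¹ ≡ 28 (mod 43), so λ ≡ 39·28 ≡ 17.
  x = λ² - 3 - 3 = 289 - 6 ≡ 25; y = λ·(3 - 25) - 10 ≡ 3. → (25, 3)
3G: (25, 3) + (3, 10). λ = (10 - 3)/(3 - 25) ≡ 7/21 mod 43. 21⁻¹ ≡ 41 (mod 43) since 21·41 = 861 ≡ 1, so λ ≡ 29.
  x = λ² - 25 - 3 = 841 - 28 ≡ 39; y = λ·(25 - 39) - 3 ≡ 21. → (39, 21)
4G: (39, 21) + (3, 10). λ = (10 - 21)/(3 - 39) ≡ 32/7 mod 43. 7⁻¹ ≡ 37 (mod 43), so λ ≡ 23.
  x = λ² - 39 - 3 = 529 - 42 ≡ 14; y = λ·(39 - 14) - 21 ≡ 38. → (14, 38)
5G: (14, 38) + (3, 10). λ = (10 - 38)/(3 - 14) ≡ 15/32 mod 43. 32⁻¹ ≡ 39 (mod 43) since 32·39 = 1248 ≡ 1, so λ ≡ 26.
  x = λ² - 14 - 3 = 676 - 17 ≡ 14; y = λ·(14 - 14) - 38 ≡ 5. → (14, 5)
6G: (14, 5) + (3, 10). λ = (10 - 5)/(3 - 14) ≡ 5/32 mod 43. 32⁻¹ ≡ 39 (mod 43), so λ ≡ 23.
  x = λ² - 14 - 3 = 529 - 17 ≡ 39; y = λ·(14 - 39) - 5 ≡ 22. → (39, 22)
7G: (39, 22) + (3, 10). λ = (10 - 22)/(3 - 39) ≡ 31/7 mod 43. 7⁻¹ ≡ 37 (mod 43) since 7·37 = 259 ≡ 1, so λ ≡ 29.
  x = λ² - 39 - 3 = 841 - 42 ≡ 25; y = λ·(39 - 25) - 22 ≡ 40. → (25, 40)
8G: (25, 40) + (3, 10). λ = (10 - 40)/(3 - 25) ≡ 13/21 mod 43. 21⁻¹ ≡ 41 (mod 43), so λ ≡ 17.
  x = λ² - 25 - 3 = 289 - 28 ≡ 3; y = λ·(25 - 3) - 40 ≡ 33. → (3, 33)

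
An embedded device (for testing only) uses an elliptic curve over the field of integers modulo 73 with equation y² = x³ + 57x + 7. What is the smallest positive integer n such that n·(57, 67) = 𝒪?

2P: tangent at (57, 67): λ = (3·57² + 57)/(2·67) ≡ 22/61. 61⁻¹ ≡ 6 (mod 73) since 61·6 = 366 ≡ 1, so λ ≡ 22·6 ≡ 59.
  x = λ² - 57 - 57 = 3481 - 114 ≡ 9; y = λ·(57 - 9) - 67 ≡ 64. → (9, 64)
3P: (9, 64) + (57, 67). λ = (67 - 64)/(57 - 9) ≡ 3/48 mod 73. 48⁻¹ ≡ 35 (mod 73), so λ ≡ 32.
  x = λ² - 9 - 57 = 1024 - 66 ≡ 9; y = λ·(9 - 9) - 64 ≡ 9. → (9, 9)
4P: (9, 9) + (57, 67). λ = (67 - 9)/(57 - 9) ≡ 58/48 mod 73. 48⁻¹ ≡ 35 (mod 73) since 48·35 = 1680 ≡ 1, so λ ≡ 59.
  x = λ² - 9 - 57 = 3481 - 66 ≡ 57; y = λ·(9 - 57) - 9 ≡ 6. → (57, 6)
5P: (57, 6) + (57, 67): same x and y₁ ≡ -y₂, so the sum is 𝒪.
5P = 𝒪, so the order is 5.

5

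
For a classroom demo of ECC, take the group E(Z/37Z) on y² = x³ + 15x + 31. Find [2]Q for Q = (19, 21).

(24, 28)

tangent at (19, 21): λ = (3·19² + 15)/(2·21) ≡ 25/5. 5⁻¹ ≡ 15 (mod 37) since 5·15 = 75 ≡ 1, so λ ≡ 25·15 ≡ 5.
  x = λ² - 19 - 19 = 25 - 38 ≡ 24; y = λ·(19 - 24) - 21 ≡ 28. → (24, 28)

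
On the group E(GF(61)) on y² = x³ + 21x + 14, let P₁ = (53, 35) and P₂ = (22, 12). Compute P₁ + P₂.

(28, 17)

(53, 35) + (22, 12). λ = (12 - 35)/(22 - 53) ≡ 38/30 mod 61. 30⁻¹ ≡ 59 (mod 61), so λ ≡ 46.
  x = λ² - 53 - 22 = 2116 - 75 ≡ 28; y = λ·(53 - 28) - 35 ≡ 17. → (28, 17)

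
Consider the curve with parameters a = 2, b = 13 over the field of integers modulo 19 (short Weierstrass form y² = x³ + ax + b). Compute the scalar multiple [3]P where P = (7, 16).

Repeated addition: build up to 3P.
2P: tangent at (7, 16): λ = (3·7² + 2)/(2·16) ≡ 16/13. 13⁻¹ ≡ 3 (mod 19) since 13·3 = 39 ≡ 1, so λ ≡ 16·3 ≡ 10.
  x = λ² - 7 - 7 = 100 - 14 ≡ 10; y = λ·(7 - 10) - 16 ≡ 11. → (10, 11)
3P: (10, 11) + (7, 16). λ = (16 - 11)/(7 - 10) ≡ 5/16 mod 19. 16⁻¹ ≡ 6 (mod 19) since 16·6 = 96 ≡ 1, so λ ≡ 11.
  x = λ² - 10 - 7 = 121 - 17 ≡ 9; y = λ·(10 - 9) - 11 ≡ 0. → (9, 0)

(9, 0)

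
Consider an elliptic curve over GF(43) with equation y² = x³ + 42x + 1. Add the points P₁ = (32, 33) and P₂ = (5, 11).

(22, 7)

(32, 33) + (5, 11). λ = (11 - 33)/(5 - 32) ≡ 21/16 mod 43. 16⁻¹ ≡ 35 (mod 43) since 16·35 = 560 ≡ 1, so λ ≡ 4.
  x = λ² - 32 - 5 = 16 - 37 ≡ 22; y = λ·(32 - 22) - 33 ≡ 7. → (22, 7)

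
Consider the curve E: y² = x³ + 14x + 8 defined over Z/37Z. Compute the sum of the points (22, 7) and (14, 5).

(22, 7) + (14, 5). λ = (5 - 7)/(14 - 22) ≡ 35/29 mod 37. 29⁻¹ ≡ 23 (mod 37), so λ ≡ 28.
  x = λ² - 22 - 14 = 784 - 36 ≡ 8; y = λ·(22 - 8) - 7 ≡ 15. → (8, 15)

(8, 15)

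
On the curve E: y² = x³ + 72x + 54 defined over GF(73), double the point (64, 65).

tangent at (64, 65): λ = (3·64² + 72)/(2·65) ≡ 23/57. 57⁻¹ ≡ 41 (mod 73), so λ ≡ 23·41 ≡ 67.
  x = λ² - 64 - 64 = 4489 - 128 ≡ 54; y = λ·(64 - 54) - 65 ≡ 21. → (54, 21)

(54, 21)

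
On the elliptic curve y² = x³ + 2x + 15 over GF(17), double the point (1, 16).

tangent at (1, 16): λ = (3·1² + 2)/(2·16) ≡ 5/15. 15⁻¹ ≡ 8 (mod 17), so λ ≡ 5·8 ≡ 6.
  x = λ² - 1 - 1 = 36 - 2 ≡ 0; y = λ·(1 - 0) - 16 ≡ 7. → (0, 7)

(0, 7)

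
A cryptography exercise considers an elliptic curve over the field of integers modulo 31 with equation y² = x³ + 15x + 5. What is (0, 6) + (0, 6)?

(19, 9)

tangent at (0, 6): λ = (3·0² + 15)/(2·6) ≡ 15/12. 12⁻¹ ≡ 13 (mod 31) since 12·13 = 156 ≡ 1, so λ ≡ 15·13 ≡ 9.
  x = λ² - 0 - 0 = 81 - 0 ≡ 19; y = λ·(0 - 19) - 6 ≡ 9. → (19, 9)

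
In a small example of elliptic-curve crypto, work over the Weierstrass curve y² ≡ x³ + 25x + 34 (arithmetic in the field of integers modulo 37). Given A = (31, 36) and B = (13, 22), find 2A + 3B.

First 2A:
Repeated addition: build up to 2A.
2A: tangent at (31, 36): λ = (3·31² + 25)/(2·36) ≡ 22/35. 35⁻¹ ≡ 18 (mod 37) since 35·18 = 630 ≡ 1, so λ ≡ 22·18 ≡ 26.
  x = λ² - 31 - 31 = 676 - 62 ≡ 22; y = λ·(31 - 22) - 36 ≡ 13. → (22, 13)
2A = (22, 13).
Next 3B:
Repeated addition: build up to 3B.
2B: tangent at (13, 22): λ = (3·13² + 25)/(2·22) ≡ 14/7. 7⁻¹ ≡ 16 (mod 37) since 7·16 = 112 ≡ 1, so λ ≡ 14·16 ≡ 2.
  x = λ² - 13 - 13 = 4 - 26 ≡ 15; y = λ·(13 - 15) - 22 ≡ 11. → (15, 11)
3B: (15, 11) + (13, 22). λ = (22 - 11)/(13 - 15) ≡ 11/35 mod 37. 35⁻¹ ≡ 18 (mod 37), so λ ≡ 13.
  x = λ² - 15 - 13 = 169 - 28 ≡ 30; y = λ·(15 - 30) - 11 ≡ 16. → (30, 16)
3B = (30, 16).
Finally 2A + 3B:
(22, 13) + (30, 16). λ = (16 - 13)/(30 - 22) ≡ 3/8 mod 37. 8⁻¹ ≡ 14 (mod 37), so λ ≡ 5.
  x = λ² - 22 - 30 = 25 - 52 ≡ 10; y = λ·(22 - 10) - 13 ≡ 10. → (10, 10)

(10, 10)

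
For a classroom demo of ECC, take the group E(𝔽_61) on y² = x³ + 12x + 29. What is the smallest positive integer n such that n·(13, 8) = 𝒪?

8

2P: tangent at (13, 8): λ = (3·13² + 12)/(2·8) ≡ 31/16. 16⁻¹ ≡ 42 (mod 61), so λ ≡ 31·42 ≡ 21.
  x = λ² - 13 - 13 = 441 - 26 ≡ 49; y = λ·(13 - 49) - 8 ≡ 29. → (49, 29)
3P: (49, 29) + (13, 8). λ = (8 - 29)/(13 - 49) ≡ 40/25 mod 61. 25⁻¹ ≡ 22 (mod 61), so λ ≡ 26.
  x = λ² - 49 - 13 = 676 - 62 ≡ 4; y = λ·(49 - 4) - 29 ≡ 43. → (4, 43)
4P: (4, 43) + (13, 8). λ = (8 - 43)/(13 - 4) ≡ 26/9 mod 61. 9⁻¹ ≡ 34 (mod 61), so λ ≡ 30.
  x = λ² - 4 - 13 = 900 - 17 ≡ 29; y = λ·(4 - 29) - 43 ≡ 0. → (29, 0)
5P: (29, 0) + (13, 8). λ = (8 - 0)/(13 - 29) ≡ 8/45 mod 61. 45⁻¹ ≡ 19 (mod 61) since 45·19 = 855 ≡ 1, so λ ≡ 30.
  x = λ² - 29 - 13 = 900 - 42 ≡ 4; y = λ·(29 - 4) - 0 ≡ 18. → (4, 18)
6P: (4, 18) + (13, 8). λ = (8 - 18)/(13 - 4) ≡ 51/9 mod 61. 9⁻¹ ≡ 34 (mod 61), so λ ≡ 26.
  x = λ² - 4 - 13 = 676 - 17 ≡ 49; y = λ·(4 - 49) - 18 ≡ 32. → (49, 32)
7P: (49, 32) + (13, 8). λ = (8 - 32)/(13 - 49) ≡ 37/25 mod 61. 25⁻¹ ≡ 22 (mod 61), so λ ≡ 21.
  x = λ² - 49 - 13 = 441 - 62 ≡ 13; y = λ·(49 - 13) - 32 ≡ 53. → (13, 53)
8P: (13, 53) + (13, 8): same x and y₁ ≡ -y₂, so the sum is 𝒪.
8P = 𝒪, so the order is 8.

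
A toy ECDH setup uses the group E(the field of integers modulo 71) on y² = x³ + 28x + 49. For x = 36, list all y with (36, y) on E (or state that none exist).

1, 70

x³ + 28x + 49 = 47713 ≡ 1 (mod 71).
Square roots of 1 mod 71: 1 and 70 (since 1² = 1 ≡ 1).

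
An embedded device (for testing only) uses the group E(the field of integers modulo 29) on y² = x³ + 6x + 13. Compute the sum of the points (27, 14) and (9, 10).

(2, 27)

(27, 14) + (9, 10). λ = (10 - 14)/(9 - 27) ≡ 25/11 mod 29. 11⁻¹ ≡ 8 (mod 29) since 11·8 = 88 ≡ 1, so λ ≡ 26.
  x = λ² - 27 - 9 = 676 - 36 ≡ 2; y = λ·(27 - 2) - 14 ≡ 27. → (2, 27)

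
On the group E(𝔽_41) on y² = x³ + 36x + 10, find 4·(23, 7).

Write P = (23, 7).
Repeated addition: build up to 4P.
2P: tangent at (23, 7): λ = (3·23² + 36)/(2·7) ≡ 24/14. 14⁻¹ ≡ 3 (mod 41) since 14·3 = 42 ≡ 1, so λ ≡ 24·3 ≡ 31.
  x = λ² - 23 - 23 = 961 - 46 ≡ 13; y = λ·(23 - 13) - 7 ≡ 16. → (13, 16)
3P: (13, 16) + (23, 7). λ = (7 - 16)/(23 - 13) ≡ 32/10 mod 41. 10⁻¹ ≡ 37 (mod 41) since 10·37 = 370 ≡ 1, so λ ≡ 36.
  x = λ² - 13 - 23 = 1296 - 36 ≡ 30; y = λ·(13 - 30) - 16 ≡ 28. → (30, 28)
4P: (30, 28) + (23, 7). λ = (7 - 28)/(23 - 30) ≡ 20/34 mod 41. 34⁻¹ ≡ 35 (mod 41) since 34·35 = 1190 ≡ 1, so λ ≡ 3.
  x = λ² - 30 - 23 = 9 - 53 ≡ 38; y = λ·(30 - 38) - 28 ≡ 30. → (38, 30)

(38, 30)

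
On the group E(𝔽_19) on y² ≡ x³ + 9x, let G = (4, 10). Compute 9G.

(4, 9)

Double-and-add on 9 = (1001)₂. Start with G = (4, 10) for the leading 1-bit.
double: tangent at (4, 10): λ = (3·4² + 9)/(2·10) ≡ 0/1. 1⁻¹ ≡ 1 (mod 19), so λ ≡ 0·1 ≡ 0.
  x = λ² - 4 - 4 = 0 - 8 ≡ 11; y = λ·(4 - 11) - 10 ≡ 9. → (11, 9)
double: tangent at (11, 9): λ = (3·11² + 9)/(2·9) ≡ 11/18. 18⁻¹ ≡ 18 (mod 19), so λ ≡ 11·18 ≡ 8.
  x = λ² - 11 - 11 = 64 - 22 ≡ 4; y = λ·(11 - 4) - 9 ≡ 9. → (4, 9)
double: tangent at (4, 9): λ = (3·4² + 9)/(2·9) ≡ 0/18. 18⁻¹ ≡ 18 (mod 19), so λ ≡ 0·18 ≡ 0.
  x = λ² - 4 - 4 = 0 - 8 ≡ 11; y = λ·(4 - 11) - 9 ≡ 10. → (11, 10)
add G: (11, 10) + (4, 10). λ = (10 - 10)/(4 - 11) ≡ 0/12 mod 19. 12⁻¹ ≡ 8 (mod 19), so λ ≡ 0.
  x = λ² - 11 - 4 = 0 - 15 ≡ 4; y = λ·(11 - 4) - 10 ≡ 9. → (4, 9)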